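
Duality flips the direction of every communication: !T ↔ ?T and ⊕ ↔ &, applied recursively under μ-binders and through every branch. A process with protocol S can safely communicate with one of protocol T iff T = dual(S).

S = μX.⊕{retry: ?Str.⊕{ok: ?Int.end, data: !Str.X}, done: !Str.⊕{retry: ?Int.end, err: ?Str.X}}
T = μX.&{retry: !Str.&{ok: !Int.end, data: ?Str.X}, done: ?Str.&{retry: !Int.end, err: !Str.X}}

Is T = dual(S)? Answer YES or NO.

μX | μX  ✓ (rec unchanged)
  ⊕{retry,done} | &{retry,done}  ✓ label sets agree
    case retry:
      ?Str | !Str  ✓
        ⊕{ok,data} | &{ok,data}  ✓ label sets agree
          case ok:
            ?Int | !Int  ✓
              end | end  ✓
          case data:
            !Str | ?Str  ✓
              X | X  ✓
    case done:
      !Str | ?Str  ✓
        ⊕{retry,err} | &{retry,err}  ✓ label sets agree
          case retry:
            ?Int | !Int  ✓
              end | end  ✓
          case err:
            ?Str | !Str  ✓
              X | X  ✓

YES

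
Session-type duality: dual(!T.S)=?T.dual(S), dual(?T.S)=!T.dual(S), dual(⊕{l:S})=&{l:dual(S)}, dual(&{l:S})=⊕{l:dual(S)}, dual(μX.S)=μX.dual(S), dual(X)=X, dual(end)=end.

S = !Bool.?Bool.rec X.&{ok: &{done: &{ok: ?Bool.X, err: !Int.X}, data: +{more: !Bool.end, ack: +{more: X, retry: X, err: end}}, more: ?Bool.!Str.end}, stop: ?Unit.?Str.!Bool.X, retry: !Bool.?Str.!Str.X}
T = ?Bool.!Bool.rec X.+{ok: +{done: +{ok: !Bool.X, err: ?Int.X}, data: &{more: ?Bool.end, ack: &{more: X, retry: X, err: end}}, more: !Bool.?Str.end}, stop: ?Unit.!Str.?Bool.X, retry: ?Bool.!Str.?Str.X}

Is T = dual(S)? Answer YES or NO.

NO

!Bool | ?Bool  ✓
  ?Bool | !Bool  ✓
    rec X | rec X  ✓ (rec unchanged)
      &{ok,stop,retry} | +{ok,stop,retry}  ✓ label sets agree
        case ok:
          &{done,data,more} | +{done,data,more}  ✓ label sets agree
            case done:
              &{ok,err} | +{ok,err}  ✓ label sets agree
                case ok:
                  ?Bool | !Bool  ✓
                    X | X  ✓
                case err:
                  !Int | ?Int  ✓
                    X | X  ✓
            case data:
              +{more,ack} | &{more,ack}  ✓ label sets agree
                case more:
                  !Bool | ?Bool  ✓
                    end | end  ✓
                case ack:
                  +{more,retry,err} | &{more,retry,err}  ✓ label sets agree
                    case more:
                      X | X  ✓
                    case retry:
                      X | X  ✓
                    case err:
                      end | end  ✓
            case more:
              ?Bool | !Bool  ✓
                !Str | ?Str  ✓
                  end | end  ✓
        case stop:
          ?Unit | ?Unit  ✗ same direction on both sides — not dual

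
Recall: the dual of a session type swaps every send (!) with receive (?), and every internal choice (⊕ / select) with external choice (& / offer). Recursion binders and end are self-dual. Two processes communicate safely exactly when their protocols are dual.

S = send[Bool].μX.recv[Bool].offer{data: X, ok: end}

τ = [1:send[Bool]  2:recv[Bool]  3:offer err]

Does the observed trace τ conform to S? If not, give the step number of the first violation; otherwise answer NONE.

@1 send[Bool]  ✓  state: μX.…
@2 recv[Bool]  ✓  state: offer{data: μX.…, ok: end}
@3 got offer err, protocol expects offer data or offer ok  ✗

3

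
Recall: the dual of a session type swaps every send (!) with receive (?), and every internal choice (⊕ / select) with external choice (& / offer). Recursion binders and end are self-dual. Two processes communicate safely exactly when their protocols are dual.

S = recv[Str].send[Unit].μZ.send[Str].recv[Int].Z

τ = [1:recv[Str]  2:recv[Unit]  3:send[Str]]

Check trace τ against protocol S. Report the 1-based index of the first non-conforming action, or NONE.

step 1: recv[Str]  ok  state: send[Unit].μZ.…
step 2: got recv[Unit], protocol expects send[Unit]  ✗

2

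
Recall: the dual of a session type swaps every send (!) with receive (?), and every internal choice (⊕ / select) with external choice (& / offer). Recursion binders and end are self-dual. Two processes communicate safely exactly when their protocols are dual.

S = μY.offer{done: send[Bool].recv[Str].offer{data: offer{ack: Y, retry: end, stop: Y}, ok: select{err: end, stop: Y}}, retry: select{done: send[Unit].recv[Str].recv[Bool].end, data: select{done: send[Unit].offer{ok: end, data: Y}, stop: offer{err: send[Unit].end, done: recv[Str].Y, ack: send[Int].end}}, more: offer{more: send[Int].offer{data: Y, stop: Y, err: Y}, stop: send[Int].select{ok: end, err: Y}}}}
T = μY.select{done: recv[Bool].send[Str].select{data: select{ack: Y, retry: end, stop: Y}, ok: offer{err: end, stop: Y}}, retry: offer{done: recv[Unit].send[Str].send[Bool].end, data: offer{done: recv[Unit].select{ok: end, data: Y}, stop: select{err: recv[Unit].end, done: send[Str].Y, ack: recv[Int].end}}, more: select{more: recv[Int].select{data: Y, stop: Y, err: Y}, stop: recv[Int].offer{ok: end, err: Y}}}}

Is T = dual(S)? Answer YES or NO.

YES

μY vs μY  ✓ (rec unchanged)
  offer{done,retry} vs select{done,retry}  ✓ label sets agree
    [done]
      send[Bool] vs recv[Bool]  ✓
        recv[Str] vs send[Str]  ✓
          offer{data,ok} vs select{data,ok}  ✓ label sets agree
            [data]
              offer{ack,retry,stop} vs select{ack,retry,stop}  ✓ label sets agree
                [ack]
                  Y vs Y  ✓
                [retry]
                  end vs end  ✓
                [stop]
                  Y vs Y  ✓
            [ok]
              select{err,stop} vs offer{err,stop}  ✓ label sets agree
                [err]
                  end vs end  ✓
                [stop]
                  Y vs Y  ✓
    [retry]
      select{done,data,more} vs offer{done,data,more}  ✓ label sets agree
        [done]
          send[Unit] vs recv[Unit]  ✓
            recv[Str] vs send[Str]  ✓
              recv[Bool] vs send[Bool]  ✓
                end vs end  ✓
        [data]
          select{done,stop} vs offer{done,stop}  ✓ label sets agree
            [done]
              send[Unit] vs recv[Unit]  ✓
                offer{ok,data} vs select{ok,data}  ✓ label sets agree
                  [ok]
                    end vs end  ✓
                  [data]
                    Y vs Y  ✓
            [stop]
              offer{err,done,ack} vs select{err,done,ack}  ✓ label sets agree
                [err]
                  send[Unit] vs recv[Unit]  ✓
                    end vs end  ✓
                [done]
                  recv[Str] vs send[Str]  ✓
                    Y vs Y  ✓
                [ack]
                  send[Int] vs recv[Int]  ✓
                    end vs end  ✓
        [more]
          offer{more,stop} vs select{more,stop}  ✓ label sets agree
            [more]
              send[Int] vs recv[Int]  ✓
                offer{data,stop,err} vs select{data,stop,err}  ✓ label sets agree
                  [data]
                    Y vs Y  ✓
                  [stop]
                    Y vs Y  ✓
                  [err]
                    Y vs Y  ✓
            [stop]
              send[Int] vs recv[Int]  ✓
                select{ok,err} vs offer{ok,err}  ✓ label sets agree
                  [ok]
                    end vs end  ✓
                  [err]
                    Y vs Y  ✓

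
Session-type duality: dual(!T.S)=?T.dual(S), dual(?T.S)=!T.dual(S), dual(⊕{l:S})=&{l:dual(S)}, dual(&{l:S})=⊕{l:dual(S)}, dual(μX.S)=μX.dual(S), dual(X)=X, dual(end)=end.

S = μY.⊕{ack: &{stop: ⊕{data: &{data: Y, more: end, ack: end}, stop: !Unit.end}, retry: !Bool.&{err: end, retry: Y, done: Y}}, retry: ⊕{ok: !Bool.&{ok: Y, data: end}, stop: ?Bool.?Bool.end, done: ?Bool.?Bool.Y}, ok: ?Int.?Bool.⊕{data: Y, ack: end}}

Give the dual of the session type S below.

μY = μY  (rec unchanged)
  ⊕{ack,retry,ok} = &{ack,retry,ok}  (select→offer)
    case ack:
      &{stop,retry} = ⊕{stop,retry}  (offer→select)
        case stop:
          ⊕{data,stop} = &{data,stop}  (select→offer)
            case data:
              &{data,more,ack} = ⊕{data,more,ack}  (offer→select)
                case data:
                  Y ↦ Y
                case more:
                  end ↦ end
                case ack:
                  end ↦ end
            case stop:
              !Unit = ?Unit
                end ↦ end
        case retry:
          !Bool = ?Bool
            &{err,retry,done} = ⊕{err,retry,done}  (offer→select)
              case err:
                end ↦ end
              case retry:
                Y ↦ Y
              case done:
                Y ↦ Y
    case retry:
      ⊕{ok,stop,done} = &{ok,stop,done}  (select→offer)
        case ok:
          !Bool = ?Bool
            &{ok,data} = ⊕{ok,data}  (offer→select)
              case ok:
                Y ↦ Y
              case data:
                end ↦ end
        case stop:
          ?Bool = !Bool
            ?Bool = !Bool
              end ↦ end
        case done:
          ?Bool = !Bool
            ?Bool = !Bool
              Y ↦ Y
    case ok:
      ?Int = !Int
        ?Bool = !Bool
          ⊕{data,ack} = &{data,ack}  (select→offer)
            case data:
              Y ↦ Y
            case ack:
              end ↦ end

μY.&{ack: ⊕{stop: &{data: ⊕{data: Y, more: end, ack: end}, stop: ?Unit.end}, retry: ?Bool.⊕{err: end, retry: Y, done: Y}}, retry: &{ok: ?Bool.⊕{ok: Y, data: end}, stop: !Bool.!Bool.end, done: !Bool.!Bool.Y}, ok: !Int.!Bool.&{data: Y, ack: end}}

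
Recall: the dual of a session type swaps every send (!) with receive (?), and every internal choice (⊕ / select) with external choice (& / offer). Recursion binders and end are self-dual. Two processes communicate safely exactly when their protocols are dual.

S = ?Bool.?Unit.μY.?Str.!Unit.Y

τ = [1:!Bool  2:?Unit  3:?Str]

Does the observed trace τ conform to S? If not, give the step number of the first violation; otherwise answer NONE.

1

@1 got !Bool, protocol expects ?Bool  ✗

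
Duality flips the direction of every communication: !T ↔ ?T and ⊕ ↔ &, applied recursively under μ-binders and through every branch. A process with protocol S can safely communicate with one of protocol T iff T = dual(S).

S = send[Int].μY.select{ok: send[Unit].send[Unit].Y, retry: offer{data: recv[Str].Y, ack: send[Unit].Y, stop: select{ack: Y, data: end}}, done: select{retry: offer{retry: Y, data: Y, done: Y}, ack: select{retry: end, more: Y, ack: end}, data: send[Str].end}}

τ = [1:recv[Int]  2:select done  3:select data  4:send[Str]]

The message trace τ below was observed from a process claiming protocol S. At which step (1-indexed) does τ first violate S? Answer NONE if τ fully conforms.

@1 got recv[Int], protocol expects send[Int]  ✗

1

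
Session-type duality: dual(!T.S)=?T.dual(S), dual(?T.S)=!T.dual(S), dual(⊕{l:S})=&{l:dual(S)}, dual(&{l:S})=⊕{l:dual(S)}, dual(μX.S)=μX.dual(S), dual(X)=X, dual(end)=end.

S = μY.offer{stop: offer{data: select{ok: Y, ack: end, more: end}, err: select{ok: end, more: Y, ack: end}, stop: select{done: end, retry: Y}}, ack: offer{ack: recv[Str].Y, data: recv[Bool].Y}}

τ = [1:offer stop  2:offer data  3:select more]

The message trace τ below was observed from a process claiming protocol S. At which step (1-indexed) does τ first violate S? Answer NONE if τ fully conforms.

step 1: offer stop  ok  residual = offer{data: select{ok: μY.…, ack: end, more: end}, err: select{ok: end, more: μY.…, ack: end}, stop: select{done: end, retry: μY.…}}
step 2: offer data  ok  residual = select{ok: μY.…, ack: end, more: end}
step 3: select more  ok  residual = end
τ conforms to S (length 3)

NONE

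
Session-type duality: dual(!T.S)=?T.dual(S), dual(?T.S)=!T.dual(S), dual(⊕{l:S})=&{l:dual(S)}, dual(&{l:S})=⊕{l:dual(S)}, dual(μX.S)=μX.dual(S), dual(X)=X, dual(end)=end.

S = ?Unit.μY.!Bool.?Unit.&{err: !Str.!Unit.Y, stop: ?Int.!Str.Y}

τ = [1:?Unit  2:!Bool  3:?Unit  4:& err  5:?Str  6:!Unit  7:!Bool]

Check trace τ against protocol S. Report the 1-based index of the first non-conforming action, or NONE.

5

step 1: ?Unit  ok  state: μY.…
step 2: !Bool  ok  state: ?Unit.&{err: !Str.!Unit.μY.…, stop: ?Int.!Str.μY.…}
step 3: ?Unit  ok  state: &{err: !Str.!Unit.μY.…, stop: ?Int.!Str.μY.…}
step 4: & err  ok  state: !Str.!Unit.μY.…
step 5: got ?Str, protocol expects !Str  ✗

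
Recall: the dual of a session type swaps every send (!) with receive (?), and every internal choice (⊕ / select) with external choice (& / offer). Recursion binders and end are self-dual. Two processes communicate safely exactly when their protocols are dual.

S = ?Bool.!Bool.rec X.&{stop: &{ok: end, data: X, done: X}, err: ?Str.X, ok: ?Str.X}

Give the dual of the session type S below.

?Bool → !Bool
  !Bool → ?Bool
    rec X → rec X  (μ self-dual)
      &{stop,err,ok} → +{stop,err,ok}  (external→internal)
        case stop:
          &{ok,data,done} → +{ok,data,done}  (external→internal)
            case ok:
              end self-dual
            case data:
              X self-dual
            case done:
              X self-dual
        case err:
          ?Str → !Str
            X self-dual
        case ok:
          ?Str → !Str
            X self-dual

!Bool.?Bool.rec X.+{stop: +{ok: end, data: X, done: X}, err: !Str.X, ok: !Str.X}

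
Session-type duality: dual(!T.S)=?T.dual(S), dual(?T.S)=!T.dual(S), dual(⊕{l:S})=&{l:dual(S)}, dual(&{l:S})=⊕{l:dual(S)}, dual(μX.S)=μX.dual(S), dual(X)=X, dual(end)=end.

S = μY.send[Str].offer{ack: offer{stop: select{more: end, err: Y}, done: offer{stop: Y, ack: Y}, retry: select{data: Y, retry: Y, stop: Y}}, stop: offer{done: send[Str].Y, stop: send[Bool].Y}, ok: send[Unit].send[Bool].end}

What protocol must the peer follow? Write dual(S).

μY.recv[Str].select{ack: select{stop: offer{more: end, err: Y}, done: select{stop: Y, ack: Y}, retry: offer{data: Y, retry: Y, stop: Y}}, stop: select{done: recv[Str].Y, stop: recv[Bool].Y}, ok: recv[Unit].recv[Bool].end}

μY → μY  (μ self-dual)
  send[Str] → recv[Str]
    offer{ack,stop,ok} → select{ack,stop,ok}  (&→⊕)
      case ack:
        offer{stop,done,retry} → select{stop,done,retry}  (&→⊕)
          case stop:
            select{more,err} → offer{more,err}  (select→offer)
              case more:
                dual(end) = end
              case err:
                dual(Y) = Y
          case done:
            offer{stop,ack} → select{stop,ack}  (&→⊕)
              case stop:
                dual(Y) = Y
              case ack:
                dual(Y) = Y
          case retry:
            select{data,retry,stop} → offer{data,retry,stop}  (select→offer)
              case data:
                dual(Y) = Y
              case retry:
                dual(Y) = Y
              case stop:
                dual(Y) = Y
      case stop:
        offer{done,stop} → select{done,stop}  (&→⊕)
          case done:
            send[Str] → recv[Str]
              dual(Y) = Y
          case stop:
            send[Bool] → recv[Bool]
              dual(Y) = Y
      case ok:
        send[Unit] → recv[Unit]
          send[Bool] → recv[Bool]
            dual(end) = end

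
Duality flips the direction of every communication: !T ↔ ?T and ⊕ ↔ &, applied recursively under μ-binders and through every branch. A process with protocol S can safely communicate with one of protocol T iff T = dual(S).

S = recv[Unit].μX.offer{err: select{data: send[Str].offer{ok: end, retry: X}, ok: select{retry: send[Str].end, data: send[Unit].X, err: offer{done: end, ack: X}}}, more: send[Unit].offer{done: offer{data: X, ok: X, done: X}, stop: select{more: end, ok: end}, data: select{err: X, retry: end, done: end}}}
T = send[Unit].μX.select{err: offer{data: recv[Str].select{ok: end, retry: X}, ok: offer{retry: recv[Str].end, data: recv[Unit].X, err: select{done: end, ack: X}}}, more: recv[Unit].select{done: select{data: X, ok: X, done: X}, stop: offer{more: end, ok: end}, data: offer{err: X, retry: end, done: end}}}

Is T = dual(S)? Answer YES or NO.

YES

recv[Unit] ‖ send[Unit]  match
  μX ‖ μX  match (rec unchanged)
    offer{err,more} ‖ select{err,more}  match same labels
      [err]
        select{data,ok} ‖ offer{data,ok}  match same labels
          [data]
            send[Str] ‖ recv[Str]  match
              offer{ok,retry} ‖ select{ok,retry}  match same labels
                [ok]
                  end ‖ end  match
                [retry]
                  X ‖ X  match
          [ok]
            select{retry,data,err} ‖ offer{retry,data,err}  match same labels
              [retry]
                send[Str] ‖ recv[Str]  match
                  end ‖ end  match
              [data]
                send[Unit] ‖ recv[Unit]  match
                  X ‖ X  match
              [err]
                offer{done,ack} ‖ select{done,ack}  match same labels
                  [done]
                    end ‖ end  match
                  [ack]
                    X ‖ X  match
      [more]
        send[Unit] ‖ recv[Unit]  match
          offer{done,stop,data} ‖ select{done,stop,data}  match same labels
            [done]
              offer{data,ok,done} ‖ select{data,ok,done}  match same labels
                [data]
                  X ‖ X  match
                [ok]
                  X ‖ X  match
                [done]
                  X ‖ X  match
            [stop]
              select{more,ok} ‖ offer{more,ok}  match same labels
                [more]
                  end ‖ end  match
                [ok]
                  end ‖ end  match
            [data]
              select{err,retry,done} ‖ offer{err,retry,done}  match same labels
                [err]
                  X ‖ X  match
                [retry]
                  end ‖ end  match
                [done]
                  end ‖ end  match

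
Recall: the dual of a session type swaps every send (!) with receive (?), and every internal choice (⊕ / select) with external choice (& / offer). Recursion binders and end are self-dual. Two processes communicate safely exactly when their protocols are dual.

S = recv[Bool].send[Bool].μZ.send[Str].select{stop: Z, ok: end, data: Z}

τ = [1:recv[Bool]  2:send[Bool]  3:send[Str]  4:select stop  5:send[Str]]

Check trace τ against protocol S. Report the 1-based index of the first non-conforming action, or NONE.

NONE

step 1: recv[Bool]  ok  now at send[Bool].μZ.…
step 2: send[Bool]  ok  now at μZ.…
step 3: send[Str]  ok  now at select{stop: μZ.…, ok: end, data: μZ.…}
step 4: select stop  ok  now at μZ.…
step 5: send[Str]  ok  now at select{stop: μZ.…, ok: end, data: μZ.…}
all 5 steps conform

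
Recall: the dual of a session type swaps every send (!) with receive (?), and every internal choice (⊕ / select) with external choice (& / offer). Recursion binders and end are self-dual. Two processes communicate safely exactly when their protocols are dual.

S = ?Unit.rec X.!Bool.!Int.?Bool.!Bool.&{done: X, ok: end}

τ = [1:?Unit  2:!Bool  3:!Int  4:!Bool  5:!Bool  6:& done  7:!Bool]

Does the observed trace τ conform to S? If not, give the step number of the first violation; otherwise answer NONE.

4

[1] ?Unit  match  cont: rec X.…
[2] !Bool  match  cont: !Int.?Bool.!Bool.&{done: rec X.…, ok: end}
[3] !Int  match  cont: ?Bool.!Bool.&{done: rec X.…, ok: end}
[4] got !Bool, protocol expects ?Bool  ✗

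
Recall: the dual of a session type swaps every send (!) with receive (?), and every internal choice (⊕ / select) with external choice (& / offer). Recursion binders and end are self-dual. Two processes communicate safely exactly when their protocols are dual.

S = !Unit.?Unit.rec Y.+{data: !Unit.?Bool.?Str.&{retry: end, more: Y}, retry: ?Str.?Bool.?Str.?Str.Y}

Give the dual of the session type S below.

!Unit → ?Unit
  ?Unit → !Unit
    rec Y → rec Y  (rec unchanged)
      +{data,retry} → &{data,retry}  (select→offer)
        • data:
          !Unit → ?Unit
            ?Bool → !Bool
              ?Str → !Str
                &{retry,more} → +{retry,more}  (&→⊕)
                  • retry:
                    end ↦ end
                  • more:
                    Y ↦ Y
        • retry:
          ?Str → !Str
            ?Bool → !Bool
              ?Str → !Str
                ?Str → !Str
                  Y ↦ Y

?Unit.!Unit.rec Y.&{data: ?Unit.!Bool.!Str.+{retry: end, more: Y}, retry: !Str.!Bool.!Str.!Str.Y}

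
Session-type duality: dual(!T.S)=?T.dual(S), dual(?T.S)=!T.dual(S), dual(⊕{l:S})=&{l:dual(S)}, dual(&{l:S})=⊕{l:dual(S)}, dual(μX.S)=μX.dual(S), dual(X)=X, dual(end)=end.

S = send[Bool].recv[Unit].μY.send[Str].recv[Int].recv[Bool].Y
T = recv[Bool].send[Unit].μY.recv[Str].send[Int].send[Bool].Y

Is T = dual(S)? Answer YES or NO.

send[Bool] vs recv[Bool]  match
  recv[Unit] vs send[Unit]  match
    μY vs μY  match (rec unchanged)
      send[Str] vs recv[Str]  match
        recv[Int] vs send[Int]  match
          recv[Bool] vs send[Bool]  match
            Y vs Y  match

YES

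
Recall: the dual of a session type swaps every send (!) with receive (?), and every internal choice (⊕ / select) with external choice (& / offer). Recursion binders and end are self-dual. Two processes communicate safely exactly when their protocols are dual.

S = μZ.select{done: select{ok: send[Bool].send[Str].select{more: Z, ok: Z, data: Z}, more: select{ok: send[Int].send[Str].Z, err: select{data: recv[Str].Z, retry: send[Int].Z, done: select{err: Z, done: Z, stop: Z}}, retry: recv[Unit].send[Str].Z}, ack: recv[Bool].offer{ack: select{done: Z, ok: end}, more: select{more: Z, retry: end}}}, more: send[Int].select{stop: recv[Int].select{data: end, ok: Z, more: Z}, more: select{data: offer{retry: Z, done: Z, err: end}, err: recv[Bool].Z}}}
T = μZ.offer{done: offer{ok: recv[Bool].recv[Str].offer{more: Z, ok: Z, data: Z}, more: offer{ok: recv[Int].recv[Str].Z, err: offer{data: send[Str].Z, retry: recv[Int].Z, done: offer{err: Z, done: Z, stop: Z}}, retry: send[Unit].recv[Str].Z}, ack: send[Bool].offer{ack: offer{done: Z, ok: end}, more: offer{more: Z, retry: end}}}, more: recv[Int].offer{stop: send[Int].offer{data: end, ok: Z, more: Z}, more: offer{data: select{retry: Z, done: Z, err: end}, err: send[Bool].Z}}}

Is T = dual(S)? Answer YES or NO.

NO

μZ vs μZ  ✓ (rec unchanged)
  select{done,more} vs offer{done,more}  ✓ labels match
    case done:
      select{ok,more,ack} vs offer{ok,more,ack}  ✓ labels match
        case ok:
          send[Bool] vs recv[Bool]  ✓
            send[Str] vs recv[Str]  ✓
              select{more,ok,data} vs offer{more,ok,data}  ✓ labels match
                case more:
                  Z vs Z  ✓
                case ok:
                  Z vs Z  ✓
                case data:
                  Z vs Z  ✓
        case more:
          select{ok,err,retry} vs offer{ok,err,retry}  ✓ labels match
            case ok:
              send[Int] vs recv[Int]  ✓
                send[Str] vs recv[Str]  ✓
                  Z vs Z  ✓
            case err:
              select{data,retry,done} vs offer{data,retry,done}  ✓ labels match
                case data:
                  recv[Str] vs send[Str]  ✓
                    Z vs Z  ✓
                case retry:
                  send[Int] vs recv[Int]  ✓
                    Z vs Z  ✓
                case done:
                  select{err,done,stop} vs offer{err,done,stop}  ✓ labels match
                    case err:
                      Z vs Z  ✓
                    case done:
                      Z vs Z  ✓
                    case stop:
                      Z vs Z  ✓
            case retry:
              recv[Unit] vs send[Unit]  ✓
                send[Str] vs recv[Str]  ✓
                  Z vs Z  ✓
        case ack:
          recv[Bool] vs send[Bool]  ✓
            offer{ack,more} vs offer{ack,more}  ✗ choice polarity not flipped — not dual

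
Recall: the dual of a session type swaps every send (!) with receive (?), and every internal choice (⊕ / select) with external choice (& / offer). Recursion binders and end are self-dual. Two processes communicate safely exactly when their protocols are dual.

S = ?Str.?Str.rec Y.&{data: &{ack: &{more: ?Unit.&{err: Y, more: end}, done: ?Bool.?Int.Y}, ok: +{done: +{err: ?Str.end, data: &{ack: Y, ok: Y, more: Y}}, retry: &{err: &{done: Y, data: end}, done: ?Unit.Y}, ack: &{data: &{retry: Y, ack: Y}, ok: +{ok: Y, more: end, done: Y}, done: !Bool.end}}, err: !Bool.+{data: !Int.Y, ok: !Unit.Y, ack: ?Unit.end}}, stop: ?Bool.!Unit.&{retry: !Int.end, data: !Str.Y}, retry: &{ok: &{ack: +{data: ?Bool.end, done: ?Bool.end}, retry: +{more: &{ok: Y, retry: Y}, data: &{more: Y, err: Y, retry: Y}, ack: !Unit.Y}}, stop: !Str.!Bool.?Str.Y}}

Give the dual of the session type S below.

?Str = !Str
  ?Str = !Str
    rec Y = rec Y  (rec unchanged)
      &{data,stop,retry} = +{data,stop,retry}  (external→internal)
        • data:
          &{ack,ok,err} = +{ack,ok,err}  (external→internal)
            • ack:
              &{more,done} = +{more,done}  (external→internal)
                • more:
                  ?Unit = !Unit
                    &{err,more} = +{err,more}  (external→internal)
                      • err:
                        Y self-dual
                      • more:
                        end self-dual
                • done:
                  ?Bool = !Bool
                    ?Int = !Int
                      Y self-dual
            • ok:
              +{done,retry,ack} = &{done,retry,ack}  (⊕→&)
                • done:
                  +{err,data} = &{err,data}  (⊕→&)
                    • err:
                      ?Str = !Str
                        end self-dual
                    • data:
                      &{ack,ok,more} = +{ack,ok,more}  (external→internal)
                        • ack:
                          Y self-dual
                        • ok:
                          Y self-dual
                        • more:
                          Y self-dual
                • retry:
                  &{err,done} = +{err,done}  (external→internal)
                    • err:
                      &{done,data} = +{done,data}  (external→internal)
                        • done:
                          Y self-dual
                        • data:
                          end self-dual
                    • done:
                      ?Unit = !Unit
                        Y self-dual
                • ack:
                  &{data,ok,done} = +{data,ok,done}  (external→internal)
                    • data:
                      &{retry,ack} = +{retry,ack}  (external→internal)
                        • retry:
                          Y self-dual
                        • ack:
                          Y self-dual
                    • ok:
                      +{ok,more,done} = &{ok,more,done}  (⊕→&)
                        • ok:
                          Y self-dual
                        • more:
                          end self-dual
                        • done:
                          Y self-dual
                    • done:
                      !Bool = ?Bool
                        end self-dual
            • err:
              !Bool = ?Bool
                +{data,ok,ack} = &{data,ok,ack}  (⊕→&)
                  • data:
                    !Int = ?Int
                      Y self-dual
                  • ok:
                    !Unit = ?Unit
                      Y self-dual
                  • ack:
                    ?Unit = !Unit
                      end self-dual
        • stop:
          ?Bool = !Bool
            !Unit = ?Unit
              &{retry,data} = +{retry,data}  (external→internal)
                • retry:
                  !Int = ?Int
                    end self-dual
                • data:
                  !Str = ?Str
                    Y self-dual
        • retry:
          &{ok,stop} = +{ok,stop}  (external→internal)
            • ok:
              &{ack,retry} = +{ack,retry}  (external→internal)
                • ack:
                  +{data,done} = &{data,done}  (⊕→&)
                    • data:
                      ?Bool = !Bool
                        end self-dual
                    • done:
                      ?Bool = !Bool
                        end self-dual
                • retry:
                  +{more,data,ack} = &{more,data,ack}  (⊕→&)
                    • more:
                      &{ok,retry} = +{ok,retry}  (external→internal)
                        • ok:
                          Y self-dual
                        • retry:
                          Y self-dual
                    • data:
                      &{more,err,retry} = +{more,err,retry}  (external→internal)
                        • more:
                          Y self-dual
                        • err:
                          Y self-dual
                        • retry:
                          Y self-dual
                    • ack:
                      !Unit = ?Unit
                        Y self-dual
            • stop:
              !Str = ?Str
                !Bool = ?Bool
                  ?Str = !Str
                    Y self-dual

!Str.!Str.rec Y.+{data: +{ack: +{more: !Unit.+{err: Y, more: end}, done: !Bool.!Int.Y}, ok: &{done: &{err: !Str.end, data: +{ack: Y, ok: Y, more: Y}}, retry: +{err: +{done: Y, data: end}, done: !Unit.Y}, ack: +{data: +{retry: Y, ack: Y}, ok: &{ok: Y, more: end, done: Y}, done: ?Bool.end}}, err: ?Bool.&{data: ?Int.Y, ok: ?Unit.Y, ack: !Unit.end}}, stop: !Bool.?Unit.+{retry: ?Int.end, data: ?Str.Y}, retry: +{ok: +{ack: &{data: !Bool.end, done: !Bool.end}, retry: &{more: +{ok: Y, retry: Y}, data: +{more: Y, err: Y, retry: Y}, ack: ?Unit.Y}}, stop: ?Str.?Bool.!Str.Y}}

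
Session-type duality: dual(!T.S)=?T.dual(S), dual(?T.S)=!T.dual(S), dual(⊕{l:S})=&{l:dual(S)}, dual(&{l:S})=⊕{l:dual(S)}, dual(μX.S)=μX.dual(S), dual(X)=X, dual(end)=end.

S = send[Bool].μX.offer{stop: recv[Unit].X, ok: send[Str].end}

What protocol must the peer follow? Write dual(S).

send[Bool] → recv[Bool]
  μX → μX  (rec unchanged)
    offer{stop,ok} → select{stop,ok}  (offer→select)
      • stop:
        recv[Unit] → send[Unit]
          X ↦ X
      • ok:
        send[Str] → recv[Str]
          end ↦ end

recv[Bool].μX.select{stop: send[Unit].X, ok: recv[Str].end}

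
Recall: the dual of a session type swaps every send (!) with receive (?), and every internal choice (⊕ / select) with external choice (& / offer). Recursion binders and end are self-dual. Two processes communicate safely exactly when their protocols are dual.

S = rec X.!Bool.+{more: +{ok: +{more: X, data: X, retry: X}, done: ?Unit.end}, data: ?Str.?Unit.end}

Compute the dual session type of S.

rec X.?Bool.&{more: &{ok: &{more: X, data: X, retry: X}, done: !Unit.end}, data: !Str.!Unit.end}

rec X ↦ rec X  (binder kept)
  !Bool ↦ ?Bool
    +{more,data} ↦ &{more,data}  (⊕→&)
      [more]
        +{ok,done} ↦ &{ok,done}  (⊕→&)
          [ok]
            +{more,data,retry} ↦ &{more,data,retry}  (⊕→&)
              [more]
                dual(X) = X
              [data]
                dual(X) = X
              [retry]
                dual(X) = X
          [done]
            ?Unit ↦ !Unit
              dual(end) = end
      [data]
        ?Str ↦ !Str
          ?Unit ↦ !Unit
            dual(end) = end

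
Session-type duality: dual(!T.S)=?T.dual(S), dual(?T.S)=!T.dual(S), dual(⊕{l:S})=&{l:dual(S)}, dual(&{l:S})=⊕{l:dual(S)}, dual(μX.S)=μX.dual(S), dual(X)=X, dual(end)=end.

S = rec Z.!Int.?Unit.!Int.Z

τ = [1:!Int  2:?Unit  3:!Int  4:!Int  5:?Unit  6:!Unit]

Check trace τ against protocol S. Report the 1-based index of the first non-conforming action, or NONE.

6

step 1: !Int  ✓  residual = ?Unit.!Int.rec Z.…
step 2: ?Unit  ✓  residual = !Int.rec Z.…
step 3: !Int  ✓  residual = rec Z.…
step 4: !Int  ✓  residual = ?Unit.!Int.rec Z.…
step 5: ?Unit  ✓  residual = !Int.rec Z.…
step 6: got !Unit, protocol expects !Int  ✗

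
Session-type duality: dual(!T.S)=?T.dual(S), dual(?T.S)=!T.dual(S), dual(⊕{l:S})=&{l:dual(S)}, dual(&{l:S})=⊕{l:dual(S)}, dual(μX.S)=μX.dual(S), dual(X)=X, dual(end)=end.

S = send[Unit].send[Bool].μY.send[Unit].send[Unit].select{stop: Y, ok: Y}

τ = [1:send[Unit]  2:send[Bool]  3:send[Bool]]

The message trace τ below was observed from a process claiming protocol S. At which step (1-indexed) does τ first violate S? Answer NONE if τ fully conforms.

[1] send[Unit]  ✓  now at send[Bool].μY.…
[2] send[Bool]  ✓  now at μY.…
[3] got send[Bool], protocol expects send[Unit]  ✗

3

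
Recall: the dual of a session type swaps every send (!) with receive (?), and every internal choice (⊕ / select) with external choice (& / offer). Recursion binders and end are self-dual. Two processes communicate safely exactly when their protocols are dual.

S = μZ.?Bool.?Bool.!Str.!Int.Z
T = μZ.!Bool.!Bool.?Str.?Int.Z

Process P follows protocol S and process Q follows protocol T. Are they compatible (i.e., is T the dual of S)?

μZ vs μZ  ✓ (rec unchanged)
  ?Bool vs !Bool  ✓
    ?Bool vs !Bool  ✓
      !Str vs ?Str  ✓
        !Int vs ?Int  ✓
          Z vs Z  ✓

YES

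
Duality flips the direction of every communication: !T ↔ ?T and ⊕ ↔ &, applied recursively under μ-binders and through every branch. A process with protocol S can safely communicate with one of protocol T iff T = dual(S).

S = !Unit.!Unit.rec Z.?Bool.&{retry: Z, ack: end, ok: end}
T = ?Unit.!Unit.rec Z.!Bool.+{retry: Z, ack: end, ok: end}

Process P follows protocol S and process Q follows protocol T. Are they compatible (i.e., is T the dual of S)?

!Unit vs ?Unit  match
  !Unit vs !Unit  ✗ same direction on both sides — not dual

NO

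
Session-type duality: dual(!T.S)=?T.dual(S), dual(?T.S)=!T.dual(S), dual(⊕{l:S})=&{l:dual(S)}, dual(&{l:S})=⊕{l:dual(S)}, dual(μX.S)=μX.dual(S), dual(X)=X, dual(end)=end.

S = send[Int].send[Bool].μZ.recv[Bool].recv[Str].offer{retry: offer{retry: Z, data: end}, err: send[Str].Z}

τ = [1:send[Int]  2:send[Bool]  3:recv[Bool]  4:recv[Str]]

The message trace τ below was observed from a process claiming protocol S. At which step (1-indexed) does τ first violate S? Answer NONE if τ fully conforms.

NONE

[1] send[Int]  match  state: send[Bool].μZ.…
[2] send[Bool]  match  state: μZ.…
[3] recv[Bool]  match  state: recv[Str].offer{retry: offer{retry: μZ.…, data: end}, err: send[Str].μZ.…}
[4] recv[Str]  match  state: offer{retry: offer{retry: μZ.…, data: end}, err: send[Str].μZ.…}
trace exhausted — no violation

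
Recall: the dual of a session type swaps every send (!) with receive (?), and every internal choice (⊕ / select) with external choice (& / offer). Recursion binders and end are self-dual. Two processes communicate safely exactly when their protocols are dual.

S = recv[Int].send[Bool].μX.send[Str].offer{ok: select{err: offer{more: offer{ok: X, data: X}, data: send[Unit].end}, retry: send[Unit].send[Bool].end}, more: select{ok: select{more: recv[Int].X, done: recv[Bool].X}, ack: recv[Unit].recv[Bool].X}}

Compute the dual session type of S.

send[Int].recv[Bool].μX.recv[Str].select{ok: offer{err: select{more: select{ok: X, data: X}, data: recv[Unit].end}, retry: recv[Unit].recv[Bool].end}, more: offer{ok: offer{more: send[Int].X, done: send[Bool].X}, ack: send[Unit].send[Bool].X}}

recv[Int] → send[Int]
  send[Bool] → recv[Bool]
    μX → μX  (μ self-dual)
      send[Str] → recv[Str]
        offer{ok,more} → select{ok,more}  (external→internal)
          • ok:
            select{err,retry} → offer{err,retry}  (⊕→&)
              • err:
                offer{more,data} → select{more,data}  (external→internal)
                  • more:
                    offer{ok,data} → select{ok,data}  (external→internal)
                      • ok:
                        X self-dual
                      • data:
                        X self-dual
                  • data:
                    send[Unit] → recv[Unit]
                      end self-dual
              • retry:
                send[Unit] → recv[Unit]
                  send[Bool] → recv[Bool]
                    end self-dual
          • more:
            select{ok,ack} → offer{ok,ack}  (⊕→&)
              • ok:
                select{more,done} → offer{more,done}  (⊕→&)
                  • more:
                    recv[Int] → send[Int]
                      X self-dual
                  • done:
                    recv[Bool] → send[Bool]
                      X self-dual
              • ack:
                recv[Unit] → send[Unit]
                  recv[Bool] → send[Bool]
                    X self-dual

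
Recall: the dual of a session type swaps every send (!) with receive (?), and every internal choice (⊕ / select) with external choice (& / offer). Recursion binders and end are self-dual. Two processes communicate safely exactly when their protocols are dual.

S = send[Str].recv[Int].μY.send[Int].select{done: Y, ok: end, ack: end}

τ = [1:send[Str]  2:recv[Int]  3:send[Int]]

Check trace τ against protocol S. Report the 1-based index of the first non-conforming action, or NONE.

NONE

step 1: send[Str]  ✓  residual = recv[Int].μY.…
step 2: recv[Int]  ✓  residual = μY.…
step 3: send[Int]  ✓  residual = select{done: μY.…, ok: end, ack: end}
trace exhausted — no violation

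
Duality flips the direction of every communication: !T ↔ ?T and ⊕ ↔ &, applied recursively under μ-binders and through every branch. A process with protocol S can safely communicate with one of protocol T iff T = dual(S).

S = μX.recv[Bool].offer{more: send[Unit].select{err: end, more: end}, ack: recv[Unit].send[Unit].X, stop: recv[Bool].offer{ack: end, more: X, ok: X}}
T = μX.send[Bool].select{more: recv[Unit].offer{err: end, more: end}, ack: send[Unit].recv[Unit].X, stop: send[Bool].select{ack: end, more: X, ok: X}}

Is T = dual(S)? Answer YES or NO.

YES

μX vs μX  ok (binder kept)
  recv[Bool] vs send[Bool]  ok
    offer{more,ack,stop} vs select{more,ack,stop}  ok same labels
      case more:
        send[Unit] vs recv[Unit]  ok
          select{err,more} vs offer{err,more}  ok same labels
            case err:
              end vs end  ok
            case more:
              end vs end  ok
      case ack:
        recv[Unit] vs send[Unit]  ok
          send[Unit] vs recv[Unit]  ok
            X vs X  ok
      case stop:
        recv[Bool] vs send[Bool]  ok
          offer{ack,more,ok} vs select{ack,more,ok}  ok same labels
            case ack:
              end vs end  ok
            case more:
              X vs X  ok
            case ok:
              X vs X  ok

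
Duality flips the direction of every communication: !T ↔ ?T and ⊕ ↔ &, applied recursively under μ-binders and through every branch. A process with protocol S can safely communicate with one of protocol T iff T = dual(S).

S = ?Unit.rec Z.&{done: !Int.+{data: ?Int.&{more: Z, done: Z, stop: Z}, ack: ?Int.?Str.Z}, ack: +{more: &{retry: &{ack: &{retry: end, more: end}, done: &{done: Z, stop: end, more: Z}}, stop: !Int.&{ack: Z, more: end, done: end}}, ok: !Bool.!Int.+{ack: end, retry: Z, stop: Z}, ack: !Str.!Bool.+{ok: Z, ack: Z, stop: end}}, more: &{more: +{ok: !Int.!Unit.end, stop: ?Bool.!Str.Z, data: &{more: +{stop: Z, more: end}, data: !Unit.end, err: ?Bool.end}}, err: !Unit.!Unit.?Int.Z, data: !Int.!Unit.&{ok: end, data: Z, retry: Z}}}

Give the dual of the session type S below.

!Unit.rec Z.+{done: ?Int.&{data: !Int.+{more: Z, done: Z, stop: Z}, ack: !Int.!Str.Z}, ack: &{more: +{retry: +{ack: +{retry: end, more: end}, done: +{done: Z, stop: end, more: Z}}, stop: ?Int.+{ack: Z, more: end, done: end}}, ok: ?Bool.?Int.&{ack: end, retry: Z, stop: Z}, ack: ?Str.?Bool.&{ok: Z, ack: Z, stop: end}}, more: +{more: &{ok: ?Int.?Unit.end, stop: !Bool.?Str.Z, data: +{more: &{stop: Z, more: end}, data: ?Unit.end, err: !Bool.end}}, err: ?Unit.?Unit.!Int.Z, data: ?Int.?Unit.+{ok: end, data: Z, retry: Z}}}

?Unit ↦ !Unit
  rec Z ↦ rec Z  (binder kept)
    &{done,ack,more} ↦ +{done,ack,more}  (offer→select)
      [done]
        !Int ↦ ?Int
          +{data,ack} ↦ &{data,ack}  (select→offer)
            [data]
              ?Int ↦ !Int
                &{more,done,stop} ↦ +{more,done,stop}  (offer→select)
                  [more]
                    dual(Z) = Z
                  [done]
                    dual(Z) = Z
                  [stop]
                    dual(Z) = Z
            [ack]
              ?Int ↦ !Int
                ?Str ↦ !Str
                  dual(Z) = Z
      [ack]
        +{more,ok,ack} ↦ &{more,ok,ack}  (select→offer)
          [more]
            &{retry,stop} ↦ +{retry,stop}  (offer→select)
              [retry]
                &{ack,done} ↦ +{ack,done}  (offer→select)
                  [ack]
                    &{retry,more} ↦ +{retry,more}  (offer→select)
                      [retry]
                        dual(end) = end
                      [more]
                        dual(end) = end
                  [done]
                    &{done,stop,more} ↦ +{done,stop,more}  (offer→select)
                      [done]
                        dual(Z) = Z
                      [stop]
                        dual(end) = end
                      [more]
                        dual(Z) = Z
              [stop]
                !Int ↦ ?Int
                  &{ack,more,done} ↦ +{ack,more,done}  (offer→select)
                    [ack]
                      dual(Z) = Z
                    [more]
                      dual(end) = end
                    [done]
                      dual(end) = end
          [ok]
            !Bool ↦ ?Bool
              !Int ↦ ?Int
                +{ack,retry,stop} ↦ &{ack,retry,stop}  (select→offer)
                  [ack]
                    dual(end) = end
                  [retry]
                    dual(Z) = Z
                  [stop]
                    dual(Z) = Z
          [ack]
            !Str ↦ ?Str
              !Bool ↦ ?Bool
                +{ok,ack,stop} ↦ &{ok,ack,stop}  (select→offer)
                  [ok]
                    dual(Z) = Z
                  [ack]
                    dual(Z) = Z
                  [stop]
                    dual(end) = end
      [more]
        &{more,err,data} ↦ +{more,err,data}  (offer→select)
          [more]
            +{ok,stop,data} ↦ &{ok,stop,data}  (select→offer)
              [ok]
                !Int ↦ ?Int
                  !Unit ↦ ?Unit
                    dual(end) = end
              [stop]
                ?Bool ↦ !Bool
                  !Str ↦ ?Str
                    dual(Z) = Z
              [data]
                &{more,data,err} ↦ +{more,data,err}  (offer→select)
                  [more]
                    +{stop,more} ↦ &{stop,more}  (select→offer)
                      [stop]
                        dual(Z) = Z
                      [more]
                        dual(end) = end
                  [data]
                    !Unit ↦ ?Unit
                      dual(end) = end
                  [err]
                    ?Bool ↦ !Bool
                      dual(end) = end
          [err]
            !Unit ↦ ?Unit
              !Unit ↦ ?Unit
                ?Int ↦ !Int
                  dual(Z) = Z
          [data]
            !Int ↦ ?Int
              !Unit ↦ ?Unit
                &{ok,data,retry} ↦ +{ok,data,retry}  (offer→select)
                  [ok]
                    dual(end) = end
                  [data]
                    dual(Z) = Z
                  [retry]
                    dual(Z) = Z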